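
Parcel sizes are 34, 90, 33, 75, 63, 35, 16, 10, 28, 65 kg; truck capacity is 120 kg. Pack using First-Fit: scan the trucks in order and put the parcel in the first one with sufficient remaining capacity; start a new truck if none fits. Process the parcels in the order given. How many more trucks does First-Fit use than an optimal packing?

1

First-Fit: [34,33,35,16] [90,10] [75,28] [63] [65] → 5 trucks.
Total size 449 kg; any packing needs at least ⌈449/120⌉ = 4 trucks.
An optimal packing achieves that bound: [90,28] [75,35,10] [65,34,16] [63,33] → 4 trucks.
Excess: 5 − 4 = 1.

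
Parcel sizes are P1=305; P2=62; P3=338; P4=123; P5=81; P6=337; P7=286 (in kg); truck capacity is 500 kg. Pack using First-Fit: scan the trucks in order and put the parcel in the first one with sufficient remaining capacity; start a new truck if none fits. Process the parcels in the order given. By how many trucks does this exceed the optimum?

First-Fit: [305,62,123] [338,81] [337] [286] → 4 trucks.
Total size 1532 kg; any packing needs at least ⌈1532/500⌉ = 4 trucks.
So 4 is already optimal.

0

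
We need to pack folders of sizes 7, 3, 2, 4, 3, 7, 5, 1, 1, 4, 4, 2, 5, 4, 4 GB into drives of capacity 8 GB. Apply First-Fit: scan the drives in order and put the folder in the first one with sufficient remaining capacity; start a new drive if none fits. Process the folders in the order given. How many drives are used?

drive 1: place 7 GB, 1 GB left
drive 2: place 3 GB, 5 GB left
drive 2: place 2 GB, 3 GB left
drive 3: place 4 GB, 4 GB left
drive 2: place 3 GB, 0 GB left
drive 4: place 7 GB, 1 GB left
drive 5: place 5 GB, 3 GB left
drive 1: place 1 GB, 0 GB left
drive 3: place 1 GB, 3 GB left
drive 6: place 4 GB, 4 GB left
drive 6: place 4 GB, 0 GB left
drive 3: place 2 GB, 1 GB left
drive 7: place 5 GB, 3 GB left
drive 8: place 4 GB, 4 GB left
drive 8: place 4 GB, 0 GB left

8 drives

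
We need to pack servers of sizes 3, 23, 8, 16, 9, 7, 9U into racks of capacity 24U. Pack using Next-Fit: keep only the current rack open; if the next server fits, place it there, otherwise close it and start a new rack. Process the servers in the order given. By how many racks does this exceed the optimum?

1

Next-Fit: [3] [23] [8,16] [9,7] [9] → 5 racks.
Total size 75U; any packing needs at least ⌈75/24⌉ = 4 racks.
An optimal packing achieves that bound: [23] [16,8] [9,9,3] [7] → 4 racks.
Excess: 5 − 4 = 1.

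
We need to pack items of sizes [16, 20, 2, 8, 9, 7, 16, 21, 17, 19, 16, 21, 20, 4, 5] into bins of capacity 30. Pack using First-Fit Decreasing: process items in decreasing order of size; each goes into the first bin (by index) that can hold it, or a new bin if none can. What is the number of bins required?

Sorted descending: 21, 21, 20, 20, 19, 17, 16, 16, 16, 9, 8, 7, 5, 4, 2.
21 → bin 1 (remaining 9)
21 → bin 2 (remaining 9)
20 → bin 3 (remaining 10)
20 → bin 4 (remaining 10)
19 → bin 5 (remaining 11)
17 → bin 6 (remaining 13)
16 → bin 7 (remaining 14)
16 → bin 8 (remaining 14)
16 → bin 9 (remaining 14)
9 → bin 1 (remaining 0)
8 → bin 2 (remaining 1)
7 → bin 3 (remaining 3)
5 → bin 4 (remaining 5)
4 → bin 4 (remaining 1)
2 → bin 3 (remaining 1)

9 bins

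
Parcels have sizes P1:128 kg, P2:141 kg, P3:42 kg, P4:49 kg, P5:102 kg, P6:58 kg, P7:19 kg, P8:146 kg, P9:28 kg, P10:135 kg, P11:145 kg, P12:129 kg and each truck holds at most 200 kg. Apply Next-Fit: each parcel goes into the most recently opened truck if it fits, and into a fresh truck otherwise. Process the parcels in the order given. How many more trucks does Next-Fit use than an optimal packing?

Next-Fit: [128] [141,42] [49,102] [58,19] [146,28] [135] [145] [129] → 8 trucks.
7 parcels exceed 100 kg (half the capacity), and no two of those can share a truck, so at least 7 trucks are needed.
An optimal packing achieves that bound: [146,49] [145,42] [141,58] [135,28,19] [129] [128] [102] → 7 trucks.
Excess: 8 − 7 = 1.

1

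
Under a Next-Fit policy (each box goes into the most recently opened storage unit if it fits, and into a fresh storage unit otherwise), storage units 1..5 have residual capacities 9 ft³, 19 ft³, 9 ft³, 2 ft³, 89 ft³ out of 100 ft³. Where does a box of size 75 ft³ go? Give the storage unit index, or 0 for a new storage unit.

Next-Fit only looks at storage unit 5, which has 89 ft³ free.
75 ft³ fits there.

5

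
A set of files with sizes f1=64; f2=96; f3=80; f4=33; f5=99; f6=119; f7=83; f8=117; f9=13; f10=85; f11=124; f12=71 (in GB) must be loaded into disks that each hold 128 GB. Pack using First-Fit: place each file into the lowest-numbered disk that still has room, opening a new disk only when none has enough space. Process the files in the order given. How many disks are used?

10

disk 1: place f1 (64 GB), 64 GB left
disk 2: place f2 (96 GB), 32 GB left
disk 3: place f3 (80 GB), 48 GB left
disk 1: place f4 (33 GB), 31 GB left
disk 4: place f5 (99 GB), 29 GB left
disk 5: place f6 (119 GB), 9 GB left
disk 6: place f7 (83 GB), 45 GB left
disk 7: place f8 (117 GB), 11 GB left
disk 1: place f9 (13 GB), 18 GB left
disk 8: place f10 (85 GB), 43 GB left
disk 9: place f11 (124 GB), 4 GB left
disk 10: place f12 (71 GB), 57 GB left
Final disks: [64,33,13] [96] [80] [99] [119] [83] [117] [85] [124] [71].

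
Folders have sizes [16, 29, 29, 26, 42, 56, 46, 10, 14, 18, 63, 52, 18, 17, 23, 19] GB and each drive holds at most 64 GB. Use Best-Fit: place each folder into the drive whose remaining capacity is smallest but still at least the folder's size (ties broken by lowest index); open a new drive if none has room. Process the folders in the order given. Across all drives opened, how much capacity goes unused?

98

Put 16 GB in drive 1; 48 GB remain.
Put 29 GB in drive 1; 19 GB remain.
Put 29 GB in drive 2; 35 GB remain.
Put 26 GB in drive 2; 9 GB remain.
Put 42 GB in drive 3; 22 GB remain.
Put 56 GB in drive 4; 8 GB remain.
Put 46 GB in drive 5; 18 GB remain.
Put 10 GB in drive 5; 8 GB remain.
Put 14 GB in drive 1; 5 GB remain.
Put 18 GB in drive 3; 4 GB remain.
Put 63 GB in drive 6; 1 GB remain.
Put 52 GB in drive 7; 12 GB remain.
Put 18 GB in drive 8; 46 GB remain.
Put 17 GB in drive 8; 29 GB remain.
Put 23 GB in drive 8; 6 GB remain.
Put 19 GB in drive 9; 45 GB remain.
9 drives × 64 GB = 576 GB; used 478 GB; unused 98 GB.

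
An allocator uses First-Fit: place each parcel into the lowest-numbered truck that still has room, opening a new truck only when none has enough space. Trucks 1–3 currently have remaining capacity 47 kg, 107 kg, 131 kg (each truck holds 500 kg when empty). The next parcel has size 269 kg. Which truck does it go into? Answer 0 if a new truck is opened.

0

No truck has ≥ 269 kg free, so a new truck is opened.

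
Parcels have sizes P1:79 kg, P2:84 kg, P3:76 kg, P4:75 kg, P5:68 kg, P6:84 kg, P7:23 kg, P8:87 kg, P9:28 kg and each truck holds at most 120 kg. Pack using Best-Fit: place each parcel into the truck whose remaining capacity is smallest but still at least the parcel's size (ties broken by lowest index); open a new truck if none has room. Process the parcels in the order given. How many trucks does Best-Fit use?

P1 (79 kg) → truck 1 (remaining 41 kg)
P2 (84 kg) → truck 2 (remaining 36 kg)
P3 (76 kg) → truck 3 (remaining 44 kg)
P4 (75 kg) → truck 4 (remaining 45 kg)
P5 (68 kg) → truck 5 (remaining 52 kg)
P6 (84 kg) → truck 6 (remaining 36 kg)
P7 (23 kg) → truck 2 (remaining 13 kg)
P8 (87 kg) → truck 7 (remaining 33 kg)
P9 (28 kg) → truck 7 (remaining 5 kg)

7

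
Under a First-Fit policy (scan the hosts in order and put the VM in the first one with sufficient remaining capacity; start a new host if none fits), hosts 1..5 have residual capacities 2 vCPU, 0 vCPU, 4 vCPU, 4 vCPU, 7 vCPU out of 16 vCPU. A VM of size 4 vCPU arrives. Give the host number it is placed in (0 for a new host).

3

Hosts with room: host 3 (4 vCPU), host 4 (4 vCPU), host 5 (7 vCPU).
The first with room is host 3.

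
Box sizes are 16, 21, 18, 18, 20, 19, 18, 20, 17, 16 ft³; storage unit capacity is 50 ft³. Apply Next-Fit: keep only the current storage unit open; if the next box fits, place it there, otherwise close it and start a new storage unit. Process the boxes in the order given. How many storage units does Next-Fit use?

5

storage unit 1: place 16 ft³, 34 ft³ left
storage unit 1: place 21 ft³, 13 ft³ left
storage unit 2: place 18 ft³, 32 ft³ left
storage unit 2: place 18 ft³, 14 ft³ left
storage unit 3: place 20 ft³, 30 ft³ left
storage unit 3: place 19 ft³, 11 ft³ left
storage unit 4: place 18 ft³, 32 ft³ left
storage unit 4: place 20 ft³, 12 ft³ left
storage unit 5: place 17 ft³, 33 ft³ left
storage unit 5: place 16 ft³, 17 ft³ left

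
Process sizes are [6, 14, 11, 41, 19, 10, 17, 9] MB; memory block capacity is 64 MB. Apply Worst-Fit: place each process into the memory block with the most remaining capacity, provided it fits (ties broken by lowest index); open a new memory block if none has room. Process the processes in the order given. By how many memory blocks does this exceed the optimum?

Worst-Fit: [6,14,11,19] [41,10] [17,9] → 3 memory blocks.
Total size 127 MB; any packing needs at least ⌈127/64⌉ = 2 memory blocks.
An optimal packing achieves that bound: [41,17,6] [19,14,11,10,9] → 2 memory blocks.
Excess: 3 − 2 = 1.

1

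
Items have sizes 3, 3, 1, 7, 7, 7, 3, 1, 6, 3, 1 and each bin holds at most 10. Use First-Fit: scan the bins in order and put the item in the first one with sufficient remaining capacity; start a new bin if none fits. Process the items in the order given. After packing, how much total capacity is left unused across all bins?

8

bin 1: place 3, 7 left
bin 1: place 3, 4 left
bin 1: place 1, 3 left
bin 2: place 7, 3 left
bin 3: place 7, 3 left
bin 4: place 7, 3 left
bin 1: place 3, 0 left
bin 2: place 1, 2 left
bin 5: place 6, 4 left
bin 3: place 3, 0 left
bin 2: place 1, 1 left
5 bins × 10 = 50; used 42; unused 8.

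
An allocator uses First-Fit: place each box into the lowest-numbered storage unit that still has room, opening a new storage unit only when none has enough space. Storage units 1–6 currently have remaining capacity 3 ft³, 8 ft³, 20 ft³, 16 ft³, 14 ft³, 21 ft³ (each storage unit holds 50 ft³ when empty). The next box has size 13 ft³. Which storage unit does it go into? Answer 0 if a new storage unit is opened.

Storage units with room: storage unit 3 (20 ft³), storage unit 4 (16 ft³), storage unit 5 (14 ft³), storage unit 6 (21 ft³).
The first with room is storage unit 3.

3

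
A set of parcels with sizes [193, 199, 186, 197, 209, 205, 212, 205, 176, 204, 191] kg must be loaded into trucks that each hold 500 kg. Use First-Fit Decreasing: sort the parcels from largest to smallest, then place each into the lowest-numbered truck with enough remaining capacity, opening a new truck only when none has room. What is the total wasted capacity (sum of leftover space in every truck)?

823

Sorted descending: 212, 209, 205, 205, 204, 199, 197, 193, 191, 186, 176.
truck 1: place 212 kg, 288 kg left
truck 1: place 209 kg, 79 kg left
truck 2: place 205 kg, 295 kg left
truck 2: place 205 kg, 90 kg left
truck 3: place 204 kg, 296 kg left
truck 3: place 199 kg, 97 kg left
truck 4: place 197 kg, 303 kg left
truck 4: place 193 kg, 110 kg left
truck 5: place 191 kg, 309 kg left
truck 5: place 186 kg, 123 kg left
truck 6: place 176 kg, 324 kg left
6 trucks × 500 kg = 3000 kg; used 2177 kg; unused 823 kg.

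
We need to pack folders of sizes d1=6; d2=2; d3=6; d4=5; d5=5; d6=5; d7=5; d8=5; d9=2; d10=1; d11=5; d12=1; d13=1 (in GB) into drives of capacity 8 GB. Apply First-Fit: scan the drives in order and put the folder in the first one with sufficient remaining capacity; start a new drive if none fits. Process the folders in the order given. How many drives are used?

8

Put d1 (6 GB) in drive 1; 2 GB remain.
Put d2 (2 GB) in drive 1; 0 GB remain.
Put d3 (6 GB) in drive 2; 2 GB remain.
Put d4 (5 GB) in drive 3; 3 GB remain.
Put d5 (5 GB) in drive 4; 3 GB remain.
Put d6 (5 GB) in drive 5; 3 GB remain.
Put d7 (5 GB) in drive 6; 3 GB remain.
Put d8 (5 GB) in drive 7; 3 GB remain.
Put d9 (2 GB) in drive 2; 0 GB remain.
Put d10 (1 GB) in drive 3; 2 GB remain.
Put d11 (5 GB) in drive 8; 3 GB remain.
Put d12 (1 GB) in drive 3; 1 GB remain.
Put d13 (1 GB) in drive 3; 0 GB remain.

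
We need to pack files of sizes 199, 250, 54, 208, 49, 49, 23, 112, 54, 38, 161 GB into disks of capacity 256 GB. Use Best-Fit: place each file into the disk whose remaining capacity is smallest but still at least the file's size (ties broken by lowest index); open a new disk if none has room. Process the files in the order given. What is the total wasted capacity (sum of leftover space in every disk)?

199 GB → disk 1 (remaining 57 GB)
250 GB → disk 2 (remaining 6 GB)
54 GB → disk 1 (remaining 3 GB)
208 GB → disk 3 (remaining 48 GB)
49 GB → disk 4 (remaining 207 GB)
49 GB → disk 4 (remaining 158 GB)
23 GB → disk 3 (remaining 25 GB)
112 GB → disk 4 (remaining 46 GB)
54 GB → disk 5 (remaining 202 GB)
38 GB → disk 4 (remaining 8 GB)
161 GB → disk 5 (remaining 41 GB)
5 disks × 256 GB = 1280 GB; used 1197 GB; unused 83 GB.

83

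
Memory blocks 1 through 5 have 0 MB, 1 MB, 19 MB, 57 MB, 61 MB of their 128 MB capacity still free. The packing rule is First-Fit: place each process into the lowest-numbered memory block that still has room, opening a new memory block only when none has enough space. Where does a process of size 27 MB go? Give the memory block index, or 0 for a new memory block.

Memory blocks with room: memory block 4 (57 MB), memory block 5 (61 MB).
The first with room is memory block 4.

4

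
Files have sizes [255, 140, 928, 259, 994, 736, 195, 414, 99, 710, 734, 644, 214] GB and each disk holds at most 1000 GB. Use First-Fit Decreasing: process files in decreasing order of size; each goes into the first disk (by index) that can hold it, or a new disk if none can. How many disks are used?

7 disks

Sorted descending: 994, 928, 736, 734, 710, 644, 414, 259, 255, 214, 195, 140, 99.
994 GB → disk 1 (remaining 6 GB)
928 GB → disk 2 (remaining 72 GB)
736 GB → disk 3 (remaining 264 GB)
734 GB → disk 4 (remaining 266 GB)
710 GB → disk 5 (remaining 290 GB)
644 GB → disk 6 (remaining 356 GB)
414 GB → disk 7 (remaining 586 GB)
259 GB → disk 3 (remaining 5 GB)
255 GB → disk 4 (remaining 11 GB)
214 GB → disk 5 (remaining 76 GB)
195 GB → disk 6 (remaining 161 GB)
140 GB → disk 6 (remaining 21 GB)
99 GB → disk 7 (remaining 487 GB)
Final disks: [994] [928] [736,259] [734,255] [710,214] [644,195,140] [414,99].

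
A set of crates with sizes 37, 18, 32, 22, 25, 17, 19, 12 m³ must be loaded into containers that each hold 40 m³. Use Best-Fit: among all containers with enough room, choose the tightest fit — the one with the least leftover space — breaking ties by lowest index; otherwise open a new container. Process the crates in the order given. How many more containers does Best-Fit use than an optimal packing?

0

Best-Fit: [37] [18,22] [32] [25,12] [17,19] → 5 containers.
Total size 182 m³; any packing needs at least ⌈182/40⌉ = 5 containers.
So 5 is already optimal.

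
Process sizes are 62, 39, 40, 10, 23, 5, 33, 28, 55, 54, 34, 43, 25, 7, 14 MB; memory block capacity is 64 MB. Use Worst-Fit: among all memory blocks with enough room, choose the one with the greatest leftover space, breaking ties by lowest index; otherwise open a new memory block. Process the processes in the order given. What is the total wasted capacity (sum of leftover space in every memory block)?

Put 62 MB in memory block 1; 2 MB remain.
Put 39 MB in memory block 2; 25 MB remain.
Put 40 MB in memory block 3; 24 MB remain.
Put 10 MB in memory block 2; 15 MB remain.
Put 23 MB in memory block 3; 1 MB remain.
Put 5 MB in memory block 2; 10 MB remain.
Put 33 MB in memory block 4; 31 MB remain.
Put 28 MB in memory block 4; 3 MB remain.
Put 55 MB in memory block 5; 9 MB remain.
Put 54 MB in memory block 6; 10 MB remain.
Put 34 MB in memory block 7; 30 MB remain.
Put 43 MB in memory block 8; 21 MB remain.
Put 25 MB in memory block 7; 5 MB remain.
Put 7 MB in memory block 8; 14 MB remain.
Put 14 MB in memory block 8; 0 MB remain.
8 memory blocks × 64 MB = 512 MB; used 472 MB; unused 40 MB.

40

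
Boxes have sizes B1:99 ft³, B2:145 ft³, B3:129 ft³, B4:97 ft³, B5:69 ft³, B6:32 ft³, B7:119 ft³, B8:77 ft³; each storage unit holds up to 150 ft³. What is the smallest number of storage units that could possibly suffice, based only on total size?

6

Total size = 99 + 145 + 129 + 97 + 69 + 32 + 119 + 77 = 767 ft³.
⌈767 / 150⌉ = 6.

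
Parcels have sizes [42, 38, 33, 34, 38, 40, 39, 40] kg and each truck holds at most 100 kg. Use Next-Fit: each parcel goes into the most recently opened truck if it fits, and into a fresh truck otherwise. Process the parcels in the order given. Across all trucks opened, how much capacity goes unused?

96

truck 1: place 42 kg, 58 kg left
truck 1: place 38 kg, 20 kg left
truck 2: place 33 kg, 67 kg left
truck 2: place 34 kg, 33 kg left
truck 3: place 38 kg, 62 kg left
truck 3: place 40 kg, 22 kg left
truck 4: place 39 kg, 61 kg left
truck 4: place 40 kg, 21 kg left
4 trucks × 100 kg = 400 kg; used 304 kg; unused 96 kg.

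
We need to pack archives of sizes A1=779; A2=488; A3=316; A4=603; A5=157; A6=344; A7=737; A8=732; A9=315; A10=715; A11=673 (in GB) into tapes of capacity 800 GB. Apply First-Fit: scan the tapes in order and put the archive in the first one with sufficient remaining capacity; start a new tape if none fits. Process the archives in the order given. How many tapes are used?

9

Put A1 (779 GB) in tape 1; 21 GB remain.
Put A2 (488 GB) in tape 2; 312 GB remain.
Put A3 (316 GB) in tape 3; 484 GB remain.
Put A4 (603 GB) in tape 4; 197 GB remain.
Put A5 (157 GB) in tape 2; 155 GB remain.
Put A6 (344 GB) in tape 3; 140 GB remain.
Put A7 (737 GB) in tape 5; 63 GB remain.
Put A8 (732 GB) in tape 6; 68 GB remain.
Put A9 (315 GB) in tape 7; 485 GB remain.
Put A10 (715 GB) in tape 8; 85 GB remain.
Put A11 (673 GB) in tape 9; 127 GB remain.
Final tapes: [779] [488,157] [316,344] [603] [737] [732] [315] [715] [673].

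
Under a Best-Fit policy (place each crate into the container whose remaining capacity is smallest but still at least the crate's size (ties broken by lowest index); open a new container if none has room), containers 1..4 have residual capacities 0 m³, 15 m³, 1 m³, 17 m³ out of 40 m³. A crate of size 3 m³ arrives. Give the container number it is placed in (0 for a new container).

2

Containers with room: container 2 (15 m³), container 4 (17 m³).
Tightest fit is container 2 with 15 m³ free.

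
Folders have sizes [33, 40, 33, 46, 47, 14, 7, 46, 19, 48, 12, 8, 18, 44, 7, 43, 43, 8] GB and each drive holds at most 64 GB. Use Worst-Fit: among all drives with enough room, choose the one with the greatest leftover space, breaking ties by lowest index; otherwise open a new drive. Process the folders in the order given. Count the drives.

33 GB → drive 1 (remaining 31 GB)
40 GB → drive 2 (remaining 24 GB)
33 GB → drive 3 (remaining 31 GB)
46 GB → drive 4 (remaining 18 GB)
47 GB → drive 5 (remaining 17 GB)
14 GB → drive 1 (remaining 17 GB)
7 GB → drive 3 (remaining 24 GB)
46 GB → drive 6 (remaining 18 GB)
19 GB → drive 2 (remaining 5 GB)
48 GB → drive 7 (remaining 16 GB)
12 GB → drive 3 (remaining 12 GB)
8 GB → drive 4 (remaining 10 GB)
18 GB → drive 6 (remaining 0 GB)
44 GB → drive 8 (remaining 20 GB)
7 GB → drive 8 (remaining 13 GB)
43 GB → drive 9 (remaining 21 GB)
43 GB → drive 10 (remaining 21 GB)
8 GB → drive 9 (remaining 13 GB)
Final drives: [33,14] [40,19] [33,7,12] [46,8] [47] [46,18] [48] [44,7] [43,8] [43].

10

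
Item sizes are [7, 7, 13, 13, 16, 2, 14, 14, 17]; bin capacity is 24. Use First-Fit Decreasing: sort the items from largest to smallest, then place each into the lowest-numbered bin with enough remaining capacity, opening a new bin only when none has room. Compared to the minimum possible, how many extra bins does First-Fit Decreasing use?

0

First-Fit Decreasing: [17,7] [16,7] [14,2] [14] [13] [13] → 6 bins.
6 items exceed 12 (half the capacity), and no two of those can share a bin, so at least 6 bins are needed.
So 6 is already optimal.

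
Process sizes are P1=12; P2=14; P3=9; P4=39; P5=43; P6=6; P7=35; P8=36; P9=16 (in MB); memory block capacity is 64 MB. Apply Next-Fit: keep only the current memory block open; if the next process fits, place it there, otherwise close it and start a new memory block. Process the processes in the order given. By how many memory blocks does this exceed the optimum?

1

Next-Fit: [12,14,9] [39] [43,6] [35] [36,16] → 5 memory blocks.
Total size 210 MB; any packing needs at least ⌈210/64⌉ = 4 memory blocks.
An optimal packing achieves that bound: [43,16] [39,14,9] [36,12,6] [35] → 4 memory blocks.
Excess: 5 − 4 = 1.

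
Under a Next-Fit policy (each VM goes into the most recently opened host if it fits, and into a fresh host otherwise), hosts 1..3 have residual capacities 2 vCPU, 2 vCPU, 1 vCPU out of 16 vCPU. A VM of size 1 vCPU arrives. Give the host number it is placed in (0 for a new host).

Next-Fit only looks at host 3, which has 1 vCPU free.
1 vCPU fits there.

3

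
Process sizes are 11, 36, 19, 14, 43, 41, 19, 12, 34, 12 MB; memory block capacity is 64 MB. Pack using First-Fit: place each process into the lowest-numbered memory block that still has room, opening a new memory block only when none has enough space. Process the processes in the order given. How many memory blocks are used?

11 MB → memory block 1 (remaining 53 MB)
36 MB → memory block 1 (remaining 17 MB)
19 MB → memory block 2 (remaining 45 MB)
14 MB → memory block 1 (remaining 3 MB)
43 MB → memory block 2 (remaining 2 MB)
41 MB → memory block 3 (remaining 23 MB)
19 MB → memory block 3 (remaining 4 MB)
12 MB → memory block 4 (remaining 52 MB)
34 MB → memory block 4 (remaining 18 MB)
12 MB → memory block 4 (remaining 6 MB)

4 memory blocks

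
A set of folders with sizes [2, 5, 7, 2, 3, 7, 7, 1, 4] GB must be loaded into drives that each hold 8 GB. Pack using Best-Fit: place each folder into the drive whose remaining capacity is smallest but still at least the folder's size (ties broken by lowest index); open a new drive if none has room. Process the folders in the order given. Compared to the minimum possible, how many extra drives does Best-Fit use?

Best-Fit: [2,5,1] [7] [2,3] [7] [7] [4] → 6 drives.
Total size 38 GB; any packing needs at least ⌈38/8⌉ = 5 drives.
An optimal packing achieves that bound: [7,1] [7] [7] [5,3] [4,2,2] → 5 drives.
Excess: 6 − 5 = 1.

1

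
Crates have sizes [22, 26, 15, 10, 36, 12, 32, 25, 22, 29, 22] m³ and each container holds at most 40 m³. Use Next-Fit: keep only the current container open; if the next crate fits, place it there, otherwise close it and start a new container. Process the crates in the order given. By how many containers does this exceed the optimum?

Next-Fit: [22] [26] [15,10] [36] [12] [32] [25] [22] [29] [22] → 10 containers.
8 crates exceed 20 m³ (half the capacity), and no two of those can share a container, so at least 8 containers are needed.
An optimal packing achieves that bound: [36] [32] [29,10] [26,12] [25,15] [22] [22] [22] → 8 containers.
Excess: 10 − 8 = 2.

2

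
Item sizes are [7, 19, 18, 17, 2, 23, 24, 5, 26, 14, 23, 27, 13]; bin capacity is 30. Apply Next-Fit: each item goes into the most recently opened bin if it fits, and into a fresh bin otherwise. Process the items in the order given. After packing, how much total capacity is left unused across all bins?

82

7 → bin 1 (remaining 23)
19 → bin 1 (remaining 4)
18 → bin 2 (remaining 12)
17 → bin 3 (remaining 13)
2 → bin 3 (remaining 11)
23 → bin 4 (remaining 7)
24 → bin 5 (remaining 6)
5 → bin 5 (remaining 1)
26 → bin 6 (remaining 4)
14 → bin 7 (remaining 16)
23 → bin 8 (remaining 7)
27 → bin 9 (remaining 3)
13 → bin 10 (remaining 17)
10 bins × 30 = 300; used 218; unused 82.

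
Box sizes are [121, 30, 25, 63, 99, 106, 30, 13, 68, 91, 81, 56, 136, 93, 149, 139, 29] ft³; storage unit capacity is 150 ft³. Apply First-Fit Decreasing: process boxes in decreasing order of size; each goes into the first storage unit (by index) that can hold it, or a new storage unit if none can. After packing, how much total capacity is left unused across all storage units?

171

Sorted descending: 149, 139, 136, 121, 106, 99, 93, 91, 81, 68, 63, 56, 30, 30, 29, 25, 13.
149 ft³ → storage unit 1 (remaining 1 ft³)
139 ft³ → storage unit 2 (remaining 11 ft³)
136 ft³ → storage unit 3 (remaining 14 ft³)
121 ft³ → storage unit 4 (remaining 29 ft³)
106 ft³ → storage unit 5 (remaining 44 ft³)
99 ft³ → storage unit 6 (remaining 51 ft³)
93 ft³ → storage unit 7 (remaining 57 ft³)
91 ft³ → storage unit 8 (remaining 59 ft³)
81 ft³ → storage unit 9 (remaining 69 ft³)
68 ft³ → storage unit 9 (remaining 1 ft³)
63 ft³ → storage unit 10 (remaining 87 ft³)
56 ft³ → storage unit 7 (remaining 1 ft³)
30 ft³ → storage unit 5 (remaining 14 ft³)
30 ft³ → storage unit 6 (remaining 21 ft³)
29 ft³ → storage unit 4 (remaining 0 ft³)
25 ft³ → storage unit 8 (remaining 34 ft³)
13 ft³ → storage unit 3 (remaining 1 ft³)
10 storage units × 150 ft³ = 1500 ft³; used 1329 ft³; unused 171 ft³.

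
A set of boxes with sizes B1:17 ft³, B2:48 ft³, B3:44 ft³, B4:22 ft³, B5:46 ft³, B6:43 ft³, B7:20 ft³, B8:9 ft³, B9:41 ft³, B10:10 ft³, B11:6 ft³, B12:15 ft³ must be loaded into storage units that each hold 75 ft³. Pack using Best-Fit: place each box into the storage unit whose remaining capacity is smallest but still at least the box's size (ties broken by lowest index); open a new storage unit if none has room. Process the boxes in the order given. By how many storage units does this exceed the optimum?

0

Best-Fit: [17,48,10] [44,22,9] [46,20,6] [43,15] [41] → 5 storage units.
Total size 321 ft³; any packing needs at least ⌈321/75⌉ = 5 storage units.
So 5 is already optimal.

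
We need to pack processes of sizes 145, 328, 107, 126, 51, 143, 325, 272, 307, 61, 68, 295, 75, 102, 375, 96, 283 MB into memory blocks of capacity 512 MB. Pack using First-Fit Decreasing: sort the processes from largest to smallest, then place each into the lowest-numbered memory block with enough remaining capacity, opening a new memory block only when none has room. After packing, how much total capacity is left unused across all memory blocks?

425

Sorted descending: 375, 328, 325, 307, 295, 283, 272, 145, 143, 126, 107, 102, 96, 75, 68, 61, 51.
memory block 1: place 375 MB, 137 MB left
memory block 2: place 328 MB, 184 MB left
memory block 3: place 325 MB, 187 MB left
memory block 4: place 307 MB, 205 MB left
memory block 5: place 295 MB, 217 MB left
memory block 6: place 283 MB, 229 MB left
memory block 7: place 272 MB, 240 MB left
memory block 2: place 145 MB, 39 MB left
memory block 3: place 143 MB, 44 MB left
memory block 1: place 126 MB, 11 MB left
memory block 4: place 107 MB, 98 MB left
memory block 5: place 102 MB, 115 MB left
memory block 4: place 96 MB, 2 MB left
memory block 5: place 75 MB, 40 MB left
memory block 6: place 68 MB, 161 MB left
memory block 6: place 61 MB, 100 MB left
memory block 6: place 51 MB, 49 MB left
7 memory blocks × 512 MB = 3584 MB; used 3159 MB; unused 425 MB.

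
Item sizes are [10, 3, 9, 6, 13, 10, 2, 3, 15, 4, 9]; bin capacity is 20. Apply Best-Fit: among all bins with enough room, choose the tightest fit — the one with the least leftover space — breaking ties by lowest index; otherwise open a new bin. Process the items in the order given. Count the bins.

5

10 → bin 1 (remaining 10)
3 → bin 1 (remaining 7)
9 → bin 2 (remaining 11)
6 → bin 1 (remaining 1)
13 → bin 3 (remaining 7)
10 → bin 2 (remaining 1)
2 → bin 3 (remaining 5)
3 → bin 3 (remaining 2)
15 → bin 4 (remaining 5)
4 → bin 4 (remaining 1)
9 → bin 5 (remaining 11)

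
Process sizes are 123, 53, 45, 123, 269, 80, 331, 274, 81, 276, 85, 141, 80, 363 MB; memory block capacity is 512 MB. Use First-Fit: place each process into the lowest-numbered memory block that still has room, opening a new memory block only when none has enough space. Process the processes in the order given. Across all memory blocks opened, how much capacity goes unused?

123 MB → memory block 1 (remaining 389 MB)
53 MB → memory block 1 (remaining 336 MB)
45 MB → memory block 1 (remaining 291 MB)
123 MB → memory block 1 (remaining 168 MB)
269 MB → memory block 2 (remaining 243 MB)
80 MB → memory block 1 (remaining 88 MB)
331 MB → memory block 3 (remaining 181 MB)
274 MB → memory block 4 (remaining 238 MB)
81 MB → memory block 1 (remaining 7 MB)
276 MB → memory block 5 (remaining 236 MB)
85 MB → memory block 2 (remaining 158 MB)
141 MB → memory block 2 (remaining 17 MB)
80 MB → memory block 3 (remaining 101 MB)
363 MB → memory block 6 (remaining 149 MB)
6 memory blocks × 512 MB = 3072 MB; used 2324 MB; unused 748 MB.

748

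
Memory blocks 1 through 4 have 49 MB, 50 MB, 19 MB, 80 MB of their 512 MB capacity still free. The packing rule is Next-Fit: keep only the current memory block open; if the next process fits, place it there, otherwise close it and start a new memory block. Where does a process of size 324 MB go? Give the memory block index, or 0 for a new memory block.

0

Next-Fit only looks at memory block 4, which has 80 MB free.
324 MB does not fit, so a new memory block is opened.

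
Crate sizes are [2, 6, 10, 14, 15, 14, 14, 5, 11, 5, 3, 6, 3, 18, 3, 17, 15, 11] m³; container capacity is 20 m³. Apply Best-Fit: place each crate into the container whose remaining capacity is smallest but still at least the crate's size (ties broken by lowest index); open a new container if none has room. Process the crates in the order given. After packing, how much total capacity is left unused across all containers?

2 m³ → container 1 (remaining 18 m³)
6 m³ → container 1 (remaining 12 m³)
10 m³ → container 1 (remaining 2 m³)
14 m³ → container 2 (remaining 6 m³)
15 m³ → container 3 (remaining 5 m³)
14 m³ → container 4 (remaining 6 m³)
14 m³ → container 5 (remaining 6 m³)
5 m³ → container 3 (remaining 0 m³)
11 m³ → container 6 (remaining 9 m³)
5 m³ → container 2 (remaining 1 m³)
3 m³ → container 4 (remaining 3 m³)
6 m³ → container 5 (remaining 0 m³)
3 m³ → container 4 (remaining 0 m³)
18 m³ → container 7 (remaining 2 m³)
3 m³ → container 6 (remaining 6 m³)
17 m³ → container 8 (remaining 3 m³)
15 m³ → container 9 (remaining 5 m³)
11 m³ → container 10 (remaining 9 m³)
10 containers × 20 m³ = 200 m³; used 172 m³; unused 28 m³.

28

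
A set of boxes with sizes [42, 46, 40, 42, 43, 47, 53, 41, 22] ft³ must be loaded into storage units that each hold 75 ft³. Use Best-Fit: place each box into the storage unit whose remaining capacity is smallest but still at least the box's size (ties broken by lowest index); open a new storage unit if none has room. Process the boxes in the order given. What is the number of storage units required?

42 ft³ → storage unit 1 (remaining 33 ft³)
46 ft³ → storage unit 2 (remaining 29 ft³)
40 ft³ → storage unit 3 (remaining 35 ft³)
42 ft³ → storage unit 4 (remaining 33 ft³)
43 ft³ → storage unit 5 (remaining 32 ft³)
47 ft³ → storage unit 6 (remaining 28 ft³)
53 ft³ → storage unit 7 (remaining 22 ft³)
41 ft³ → storage unit 8 (remaining 34 ft³)
22 ft³ → storage unit 7 (remaining 0 ft³)
Final storage units: [42] [46] [40] [42] [43] [47] [53,22] [41].

8 storage units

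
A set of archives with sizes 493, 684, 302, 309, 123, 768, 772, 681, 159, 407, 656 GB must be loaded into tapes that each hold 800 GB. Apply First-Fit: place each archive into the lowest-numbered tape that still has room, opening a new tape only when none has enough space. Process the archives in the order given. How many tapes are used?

8

Put 493 GB in tape 1; 307 GB remain.
Put 684 GB in tape 2; 116 GB remain.
Put 302 GB in tape 1; 5 GB remain.
Put 309 GB in tape 3; 491 GB remain.
Put 123 GB in tape 3; 368 GB remain.
Put 768 GB in tape 4; 32 GB remain.
Put 772 GB in tape 5; 28 GB remain.
Put 681 GB in tape 6; 119 GB remain.
Put 159 GB in tape 3; 209 GB remain.
Put 407 GB in tape 7; 393 GB remain.
Put 656 GB in tape 8; 144 GB remain.
Final tapes: [493,302] [684] [309,123,159] [768] [772] [681] [407] [656].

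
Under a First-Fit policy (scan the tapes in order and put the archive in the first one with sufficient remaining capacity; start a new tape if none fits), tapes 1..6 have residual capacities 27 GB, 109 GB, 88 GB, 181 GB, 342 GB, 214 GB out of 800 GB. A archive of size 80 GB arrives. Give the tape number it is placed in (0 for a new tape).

2

Tapes with room: tape 2 (109 GB), tape 3 (88 GB), tape 4 (181 GB), tape 5 (342 GB), tape 6 (214 GB).
The first with room is tape 2.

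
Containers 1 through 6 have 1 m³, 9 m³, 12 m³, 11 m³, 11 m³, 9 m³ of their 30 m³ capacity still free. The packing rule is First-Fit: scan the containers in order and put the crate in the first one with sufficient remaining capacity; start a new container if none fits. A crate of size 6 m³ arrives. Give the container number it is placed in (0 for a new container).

2

Containers with room: container 2 (9 m³), container 3 (12 m³), container 4 (11 m³), container 5 (11 m³), container 6 (9 m³).
The first with room is container 2.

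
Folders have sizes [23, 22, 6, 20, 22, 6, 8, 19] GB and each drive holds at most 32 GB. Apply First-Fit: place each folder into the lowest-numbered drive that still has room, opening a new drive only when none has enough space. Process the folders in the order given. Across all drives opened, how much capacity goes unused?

23 GB → drive 1 (remaining 9 GB)
22 GB → drive 2 (remaining 10 GB)
6 GB → drive 1 (remaining 3 GB)
20 GB → drive 3 (remaining 12 GB)
22 GB → drive 4 (remaining 10 GB)
6 GB → drive 2 (remaining 4 GB)
8 GB → drive 3 (remaining 4 GB)
19 GB → drive 5 (remaining 13 GB)
5 drives × 32 GB = 160 GB; used 126 GB; unused 34 GB.

34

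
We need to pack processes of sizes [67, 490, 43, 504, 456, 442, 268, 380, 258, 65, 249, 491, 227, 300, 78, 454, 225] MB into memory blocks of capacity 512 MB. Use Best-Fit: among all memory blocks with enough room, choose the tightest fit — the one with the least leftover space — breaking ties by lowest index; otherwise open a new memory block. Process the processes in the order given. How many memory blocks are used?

Put 67 MB in memory block 1; 445 MB remain.
Put 490 MB in memory block 2; 22 MB remain.
Put 43 MB in memory block 1; 402 MB remain.
Put 504 MB in memory block 3; 8 MB remain.
Put 456 MB in memory block 4; 56 MB remain.
Put 442 MB in memory block 5; 70 MB remain.
Put 268 MB in memory block 1; 134 MB remain.
Put 380 MB in memory block 6; 132 MB remain.
Put 258 MB in memory block 7; 254 MB remain.
Put 65 MB in memory block 5; 5 MB remain.
Put 249 MB in memory block 7; 5 MB remain.
Put 491 MB in memory block 8; 21 MB remain.
Put 227 MB in memory block 9; 285 MB remain.
Put 300 MB in memory block 10; 212 MB remain.
Put 78 MB in memory block 6; 54 MB remain.
Put 454 MB in memory block 11; 58 MB remain.
Put 225 MB in memory block 9; 60 MB remain.
Final memory blocks: [67,43,268] [490] [504] [456] [442,65] [380,78] [258,249] [491] [227,225] [300] [454].

11 memory blocks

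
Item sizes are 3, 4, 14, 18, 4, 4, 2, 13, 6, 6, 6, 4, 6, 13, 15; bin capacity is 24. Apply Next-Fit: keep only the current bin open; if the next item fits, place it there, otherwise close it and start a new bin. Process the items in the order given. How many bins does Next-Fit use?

6

Put 3 in bin 1; 21 remain.
Put 4 in bin 1; 17 remain.
Put 14 in bin 1; 3 remain.
Put 18 in bin 2; 6 remain.
Put 4 in bin 2; 2 remain.
Put 4 in bin 3; 20 remain.
Put 2 in bin 3; 18 remain.
Put 13 in bin 3; 5 remain.
Put 6 in bin 4; 18 remain.
Put 6 in bin 4; 12 remain.
Put 6 in bin 4; 6 remain.
Put 4 in bin 4; 2 remain.
Put 6 in bin 5; 18 remain.
Put 13 in bin 5; 5 remain.
Put 15 in bin 6; 9 remain.
Final bins: [3,4,14] [18,4] [4,2,13] [6,6,6,4] [6,13] [15].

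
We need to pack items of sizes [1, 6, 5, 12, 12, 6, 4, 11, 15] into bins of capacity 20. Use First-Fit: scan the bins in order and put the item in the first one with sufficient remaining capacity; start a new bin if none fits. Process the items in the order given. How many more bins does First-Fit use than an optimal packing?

1

First-Fit: [1,6,5,6] [12,4] [12] [11] [15] → 5 bins.
Total size 72; any packing needs at least ⌈72/20⌉ = 4 bins.
An optimal packing achieves that bound: [15,5] [12,6,1] [12,6] [11,4] → 4 bins.
Excess: 5 − 4 = 1.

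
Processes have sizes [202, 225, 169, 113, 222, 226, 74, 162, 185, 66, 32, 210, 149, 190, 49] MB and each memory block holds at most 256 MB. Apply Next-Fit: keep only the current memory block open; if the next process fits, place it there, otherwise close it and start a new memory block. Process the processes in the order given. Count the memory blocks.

11

memory block 1: place 202 MB, 54 MB left
memory block 2: place 225 MB, 31 MB left
memory block 3: place 169 MB, 87 MB left
memory block 4: place 113 MB, 143 MB left
memory block 5: place 222 MB, 34 MB left
memory block 6: place 226 MB, 30 MB left
memory block 7: place 74 MB, 182 MB left
memory block 7: place 162 MB, 20 MB left
memory block 8: place 185 MB, 71 MB left
memory block 8: place 66 MB, 5 MB left
memory block 9: place 32 MB, 224 MB left
memory block 9: place 210 MB, 14 MB left
memory block 10: place 149 MB, 107 MB left
memory block 11: place 190 MB, 66 MB left
memory block 11: place 49 MB, 17 MB left
Final memory blocks: [202] [225] [169] [113] [222] [226] [74,162] [185,66] [32,210] [149] [190,49].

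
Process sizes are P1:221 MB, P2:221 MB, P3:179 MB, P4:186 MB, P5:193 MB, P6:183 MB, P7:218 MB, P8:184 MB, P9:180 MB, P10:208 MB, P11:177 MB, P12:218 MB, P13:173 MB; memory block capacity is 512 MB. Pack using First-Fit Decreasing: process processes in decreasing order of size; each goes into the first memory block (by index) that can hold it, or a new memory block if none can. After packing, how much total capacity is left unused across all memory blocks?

1043

Sorted descending: 221, 221, 218, 218, 208, 193, 186, 184, 183, 180, 179, 177, 173.
221 MB → memory block 1 (remaining 291 MB)
221 MB → memory block 1 (remaining 70 MB)
218 MB → memory block 2 (remaining 294 MB)
218 MB → memory block 2 (remaining 76 MB)
208 MB → memory block 3 (remaining 304 MB)
193 MB → memory block 3 (remaining 111 MB)
186 MB → memory block 4 (remaining 326 MB)
184 MB → memory block 4 (remaining 142 MB)
183 MB → memory block 5 (remaining 329 MB)
180 MB → memory block 5 (remaining 149 MB)
179 MB → memory block 6 (remaining 333 MB)
177 MB → memory block 6 (remaining 156 MB)
173 MB → memory block 7 (remaining 339 MB)
7 memory blocks × 512 MB = 3584 MB; used 2541 MB; unused 1043 MB.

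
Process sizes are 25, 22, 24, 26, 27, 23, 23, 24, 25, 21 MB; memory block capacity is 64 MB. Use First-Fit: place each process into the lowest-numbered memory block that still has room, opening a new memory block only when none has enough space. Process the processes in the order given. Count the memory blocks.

5 memory blocks

25 MB → memory block 1 (remaining 39 MB)
22 MB → memory block 1 (remaining 17 MB)
24 MB → memory block 2 (remaining 40 MB)
26 MB → memory block 2 (remaining 14 MB)
27 MB → memory block 3 (remaining 37 MB)
23 MB → memory block 3 (remaining 14 MB)
23 MB → memory block 4 (remaining 41 MB)
24 MB → memory block 4 (remaining 17 MB)
25 MB → memory block 5 (remaining 39 MB)
21 MB → memory block 5 (remaining 18 MB)
Final memory blocks: [25,22] [24,26] [27,23] [23,24] [25,21].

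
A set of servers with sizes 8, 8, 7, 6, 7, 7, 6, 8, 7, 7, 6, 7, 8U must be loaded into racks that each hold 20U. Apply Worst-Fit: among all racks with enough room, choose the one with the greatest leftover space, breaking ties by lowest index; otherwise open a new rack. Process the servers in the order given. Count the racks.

8U → rack 1 (remaining 12U)
8U → rack 1 (remaining 4U)
7U → rack 2 (remaining 13U)
6U → rack 2 (remaining 7U)
7U → rack 2 (remaining 0U)
7U → rack 3 (remaining 13U)
6U → rack 3 (remaining 7U)
8U → rack 4 (remaining 12U)
7U → rack 4 (remaining 5U)
7U → rack 3 (remaining 0U)
6U → rack 5 (remaining 14U)
7U → rack 5 (remaining 7U)
8U → rack 6 (remaining 12U)

6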